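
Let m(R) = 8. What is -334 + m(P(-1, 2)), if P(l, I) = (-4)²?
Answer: -326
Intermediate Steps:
P(l, I) = 16
-334 + m(P(-1, 2)) = -334 + 8 = -326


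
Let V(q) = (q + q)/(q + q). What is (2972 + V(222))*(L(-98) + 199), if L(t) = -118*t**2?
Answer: -3368626029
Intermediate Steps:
V(q) = 1 (V(q) = (2*q)/((2*q)) = (2*q)*(1/(2*q)) = 1)
(2972 + V(222))*(L(-98) + 199) = (2972 + 1)*(-118*(-98)**2 + 199) = 2973*(-118*9604 + 199) = 2973*(-1133272 + 199) = 2973*(-1133073) = -3368626029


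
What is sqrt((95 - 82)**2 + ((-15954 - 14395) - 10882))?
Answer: 7*I*sqrt(838) ≈ 202.64*I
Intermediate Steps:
sqrt((95 - 82)**2 + ((-15954 - 14395) - 10882)) = sqrt(13**2 + (-30349 - 10882)) = sqrt(169 - 41231) = sqrt(-41062) = 7*I*sqrt(838)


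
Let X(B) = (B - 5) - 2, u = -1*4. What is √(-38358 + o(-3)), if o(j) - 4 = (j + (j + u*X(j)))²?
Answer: I*√37198 ≈ 192.87*I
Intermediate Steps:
u = -4
X(B) = -7 + B (X(B) = (-5 + B) - 2 = -7 + B)
o(j) = 4 + (28 - 2*j)² (o(j) = 4 + (j + (j - 4*(-7 + j)))² = 4 + (j + (j + (28 - 4*j)))² = 4 + (j + (28 - 3*j))² = 4 + (28 - 2*j)²)
√(-38358 + o(-3)) = √(-38358 + (4 + 4*(14 - 1*(-3))²)) = √(-38358 + (4 + 4*(14 + 3)²)) = √(-38358 + (4 + 4*17²)) = √(-38358 + (4 + 4*289)) = √(-38358 + (4 + 1156)) = √(-38358 + 1160) = √(-37198) = I*√37198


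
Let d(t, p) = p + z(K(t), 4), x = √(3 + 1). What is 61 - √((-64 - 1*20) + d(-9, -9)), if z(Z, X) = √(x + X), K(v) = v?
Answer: 61 - √(-93 + √6) ≈ 61.0 - 9.5158*I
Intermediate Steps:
x = 2 (x = √4 = 2)
z(Z, X) = √(2 + X)
d(t, p) = p + √6 (d(t, p) = p + √(2 + 4) = p + √6)
61 - √((-64 - 1*20) + d(-9, -9)) = 61 - √((-64 - 1*20) + (-9 + √6)) = 61 - √((-64 - 20) + (-9 + √6)) = 61 - √(-84 + (-9 + √6)) = 61 - √(-93 + √6)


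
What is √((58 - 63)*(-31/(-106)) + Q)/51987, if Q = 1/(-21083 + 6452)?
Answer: I*√3517271419146/80625910482 ≈ 2.3261e-5*I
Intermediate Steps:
Q = -1/14631 (Q = 1/(-14631) = -1/14631 ≈ -6.8348e-5)
√((58 - 63)*(-31/(-106)) + Q)/51987 = √((58 - 63)*(-31/(-106)) - 1/14631)/51987 = √(-(-155)*(-1)/106 - 1/14631)*(1/51987) = √(-5*31/106 - 1/14631)*(1/51987) = √(-155/106 - 1/14631)*(1/51987) = √(-2267911/1550886)*(1/51987) = (I*√3517271419146/1550886)*(1/51987) = I*√3517271419146/80625910482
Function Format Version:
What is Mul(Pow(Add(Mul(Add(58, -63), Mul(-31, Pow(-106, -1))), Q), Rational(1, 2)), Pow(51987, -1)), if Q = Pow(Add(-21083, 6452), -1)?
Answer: Mul(Rational(1, 80625910482), I, Pow(3517271419146, Rational(1, 2))) ≈ Mul(2.3261e-5, I)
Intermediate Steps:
Q = Rational(-1, 14631) (Q = Pow(-14631, -1) = Rational(-1, 14631) ≈ -6.8348e-5)
Mul(Pow(Add(Mul(Add(58, -63), Mul(-31, Pow(-106, -1))), Q), Rational(1, 2)), Pow(51987, -1)) = Mul(Pow(Add(Mul(Add(58, -63), Mul(-31, Pow(-106, -1))), Rational(-1, 14631)), Rational(1, 2)), Pow(51987, -1)) = Mul(Pow(Add(Mul(-5, Mul(-31, Rational(-1, 106))), Rational(-1, 14631)), Rational(1, 2)), Rational(1, 51987)) = Mul(Pow(Add(Mul(-5, Rational(31, 106)), Rational(-1, 14631)), Rational(1, 2)), Rational(1, 51987)) = Mul(Pow(Add(Rational(-155, 106), Rational(-1, 14631)), Rational(1, 2)), Rational(1, 51987)) = Mul(Pow(Rational(-2267911, 1550886), Rational(1, 2)), Rational(1, 51987)) = Mul(Mul(Rational(1, 1550886), I, Pow(3517271419146, Rational(1, 2))), Rational(1, 51987)) = Mul(Rational(1, 80625910482), I, Pow(3517271419146, Rational(1, 2)))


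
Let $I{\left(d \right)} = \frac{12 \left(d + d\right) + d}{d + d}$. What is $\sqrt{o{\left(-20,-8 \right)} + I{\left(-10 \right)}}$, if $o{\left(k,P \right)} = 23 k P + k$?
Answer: $\frac{\sqrt{14690}}{2} \approx 60.601$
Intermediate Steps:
$o{\left(k,P \right)} = k + 23 P k$ ($o{\left(k,P \right)} = 23 P k + k = k + 23 P k$)
$I{\left(d \right)} = \frac{25}{2}$ ($I{\left(d \right)} = \frac{12 \cdot 2 d + d}{2 d} = \left(24 d + d\right) \frac{1}{2 d} = 25 d \frac{1}{2 d} = \frac{25}{2}$)
$\sqrt{o{\left(-20,-8 \right)} + I{\left(-10 \right)}} = \sqrt{- 20 \left(1 + 23 \left(-8\right)\right) + \frac{25}{2}} = \sqrt{- 20 \left(1 - 184\right) + \frac{25}{2}} = \sqrt{\left(-20\right) \left(-183\right) + \frac{25}{2}} = \sqrt{3660 + \frac{25}{2}} = \sqrt{\frac{7345}{2}} = \frac{\sqrt{14690}}{2}$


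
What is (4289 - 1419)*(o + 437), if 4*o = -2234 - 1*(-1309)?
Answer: 1181005/2 ≈ 5.9050e+5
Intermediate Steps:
o = -925/4 (o = (-2234 - 1*(-1309))/4 = (-2234 + 1309)/4 = (¼)*(-925) = -925/4 ≈ -231.25)
(4289 - 1419)*(o + 437) = (4289 - 1419)*(-925/4 + 437) = 2870*(823/4) = 1181005/2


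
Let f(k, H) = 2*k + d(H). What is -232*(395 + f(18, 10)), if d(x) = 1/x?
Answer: -500076/5 ≈ -1.0002e+5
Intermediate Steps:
d(x) = 1/x
f(k, H) = 1/H + 2*k (f(k, H) = 2*k + 1/H = 1/H + 2*k)
-232*(395 + f(18, 10)) = -232*(395 + (1/10 + 2*18)) = -232*(395 + (⅒ + 36)) = -232*(395 + 361/10) = -232*4311/10 = -500076/5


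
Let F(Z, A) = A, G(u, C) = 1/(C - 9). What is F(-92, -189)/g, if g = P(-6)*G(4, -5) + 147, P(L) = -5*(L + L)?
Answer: -49/37 ≈ -1.3243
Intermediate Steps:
G(u, C) = 1/(-9 + C)
P(L) = -10*L
g = 999/7 (g = (-10*(-6))/(-9 - 5) + 147 = 60/(-14) + 147 = 60*(-1/14) + 147 = -30/7 + 147 = 999/7 ≈ 142.71)
F(-92, -189)/g = -189/999/7 = -189*7/999 = -49/37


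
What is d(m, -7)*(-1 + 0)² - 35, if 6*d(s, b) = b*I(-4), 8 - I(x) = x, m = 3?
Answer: -49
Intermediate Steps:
I(x) = 8 - x
d(s, b) = 2*b (d(s, b) = (b*(8 - 1*(-4)))/6 = (b*(8 + 4))/6 = (b*12)/6 = (12*b)/6 = 2*b)
d(m, -7)*(-1 + 0)² - 35 = (2*(-7))*(-1 + 0)² - 35 = -14*(-1)² - 35 = -14*1 - 35 = -14 - 35 = -49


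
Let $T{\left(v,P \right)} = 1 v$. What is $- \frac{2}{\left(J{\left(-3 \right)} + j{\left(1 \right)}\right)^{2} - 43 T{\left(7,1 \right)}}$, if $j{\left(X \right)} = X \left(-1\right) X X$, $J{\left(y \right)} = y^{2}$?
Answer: $\frac{2}{237} \approx 0.0084388$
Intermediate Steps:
$T{\left(v,P \right)} = v$
$j{\left(X \right)} = - X^{3}$ ($j{\left(X \right)} = - X X X = - X^{2} X = - X^{3}$)
$- \frac{2}{\left(J{\left(-3 \right)} + j{\left(1 \right)}\right)^{2} - 43 T{\left(7,1 \right)}} = - \frac{2}{\left(\left(-3\right)^{2} - 1^{3}\right)^{2} - 301} = - \frac{2}{\left(9 - 1\right)^{2} - 301} = - \frac{2}{8^{2} - 301} = - \frac{2}{64 - 301} = - \frac{2}{-237} = \left(-2\right) \left(- \frac{1}{237}\right) = \frac{2}{237}$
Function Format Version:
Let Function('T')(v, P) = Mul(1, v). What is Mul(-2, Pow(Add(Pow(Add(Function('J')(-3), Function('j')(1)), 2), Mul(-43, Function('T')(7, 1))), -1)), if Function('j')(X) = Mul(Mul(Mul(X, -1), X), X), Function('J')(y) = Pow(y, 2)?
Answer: Rational(2, 237) ≈ 0.0084388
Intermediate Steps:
Function('T')(v, P) = v
Function('j')(X) = Mul(-1, Pow(X, 3)) (Function('j')(X) = Mul(Mul(Mul(-1, X), X), X) = Mul(Mul(-1, Pow(X, 2)), X) = Mul(-1, Pow(X, 3)))
Mul(-2, Pow(Add(Pow(Add(Function('J')(-3), Function('j')(1)), 2), Mul(-43, Function('T')(7, 1))), -1)) = Mul(-2, Pow(Add(Pow(Add(Pow(-3, 2), Mul(-1, Pow(1, 3))), 2), Mul(-43, 7)), -1)) = Mul(-2, Pow(Add(Pow(Add(9, Mul(-1, 1)), 2), -301), -1)) = Mul(-2, Pow(Add(Pow(Add(9, -1), 2), -301), -1)) = Mul(-2, Pow(Add(Pow(8, 2), -301), -1)) = Mul(-2, Pow(Add(64, -301), -1)) = Mul(-2, Pow(-237, -1)) = Mul(-2, Rational(-1, 237)) = Rational(2, 237)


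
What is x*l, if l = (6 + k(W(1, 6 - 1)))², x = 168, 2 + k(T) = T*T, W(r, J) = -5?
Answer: 141288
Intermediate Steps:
k(T) = -2 + T² (k(T) = -2 + T*T = -2 + T²)
l = 841 (l = (6 + (-2 + (-5)²))² = (6 + (-2 + 25))² = (6 + 23)² = 29² = 841)
x*l = 168*841 = 141288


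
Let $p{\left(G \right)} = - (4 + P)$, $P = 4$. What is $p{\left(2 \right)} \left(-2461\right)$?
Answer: $19688$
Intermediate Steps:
$p{\left(G \right)} = -8$ ($p{\left(G \right)} = - (4 + 4) = \left(-1\right) 8 = -8$)
$p{\left(2 \right)} \left(-2461\right) = \left(-8\right) \left(-2461\right) = 19688$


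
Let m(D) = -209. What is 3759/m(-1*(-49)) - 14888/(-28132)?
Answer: -25659149/1469897 ≈ -17.456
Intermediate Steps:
3759/m(-1*(-49)) - 14888/(-28132) = 3759/(-209) - 14888/(-28132) = 3759*(-1/209) - 14888*(-1/28132) = -3759/209 + 3722/7033 = -25659149/1469897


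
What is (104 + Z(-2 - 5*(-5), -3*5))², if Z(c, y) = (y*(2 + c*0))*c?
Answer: 343396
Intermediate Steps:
Z(c, y) = 2*c*y (Z(c, y) = (y*(2 + 0))*c = (y*2)*c = (2*y)*c = 2*c*y)
(104 + Z(-2 - 5*(-5), -3*5))² = (104 + 2*(-2 - 5*(-5))*(-3*5))² = (104 + 2*(-2 + 25)*(-15))² = (104 + 2*23*(-15))² = (104 - 690)² = (-586)² = 343396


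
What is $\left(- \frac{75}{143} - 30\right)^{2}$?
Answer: $\frac{19053225}{20449} \approx 931.74$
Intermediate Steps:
$\left(- \frac{75}{143} - 30\right)^{2} = \left(- \frac{4365}{143}\right)^{2} = \frac{19053225}{20449}$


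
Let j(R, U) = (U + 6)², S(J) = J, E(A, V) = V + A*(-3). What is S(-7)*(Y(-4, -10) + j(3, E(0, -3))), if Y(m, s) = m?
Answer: -35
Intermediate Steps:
E(A, V) = V - 3*A
j(R, U) = (6 + U)²
S(-7)*(Y(-4, -10) + j(3, E(0, -3))) = -7*(-4 + (6 + (-3 - 3*0))²) = -7*(-4 + (6 + (-3 + 0))²) = -7*(-4 + (6 - 3)²) = -7*(-4 + 3²) = -7*(-4 + 9) = -7*5 = -35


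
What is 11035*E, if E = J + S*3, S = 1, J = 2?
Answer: 55175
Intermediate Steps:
E = 5 (E = 2 + 1*3 = 2 + 3 = 5)
11035*E = 11035*5 = 55175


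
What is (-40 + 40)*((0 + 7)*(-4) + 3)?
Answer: 0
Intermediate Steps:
(-40 + 40)*((0 + 7)*(-4) + 3) = 0*(7*(-4) + 3) = 0*(-28 + 3) = 0*(-25) = 0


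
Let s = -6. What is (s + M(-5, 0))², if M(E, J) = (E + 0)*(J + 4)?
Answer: 676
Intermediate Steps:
M(E, J) = E*(4 + J)
(s + M(-5, 0))² = (-6 - 5*(4 + 0))² = (-6 - 5*4)² = (-6 - 20)² = (-26)² = 676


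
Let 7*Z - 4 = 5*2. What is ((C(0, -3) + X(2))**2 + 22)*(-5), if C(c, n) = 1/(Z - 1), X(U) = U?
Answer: -155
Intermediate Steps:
Z = 2 (Z = 4/7 + (5*2)/7 = 4/7 + (1/7)*10 = 4/7 + 10/7 = 2)
C(c, n) = 1 (C(c, n) = 1/(2 - 1) = 1/1 = 1)
((C(0, -3) + X(2))**2 + 22)*(-5) = ((1 + 2)**2 + 22)*(-5) = (3**2 + 22)*(-5) = (9 + 22)*(-5) = 31*(-5) = -155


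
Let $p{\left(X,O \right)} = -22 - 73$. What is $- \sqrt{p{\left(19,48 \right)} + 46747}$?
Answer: $- 2 \sqrt{11663} \approx -215.99$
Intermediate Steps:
$p{\left(X,O \right)} = -95$ ($p{\left(X,O \right)} = -22 - 73 = -95$)
$- \sqrt{p{\left(19,48 \right)} + 46747} = - \sqrt{-95 + 46747} = - \sqrt{46652} = - 2 \sqrt{11663}$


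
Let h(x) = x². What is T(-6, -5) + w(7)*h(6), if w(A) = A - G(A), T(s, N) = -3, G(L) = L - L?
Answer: 249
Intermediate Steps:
G(L) = 0
w(A) = A (w(A) = A - 1*0 = A + 0 = A)
T(-6, -5) + w(7)*h(6) = -3 + 7*6² = -3 + 7*36 = -3 + 252 = 249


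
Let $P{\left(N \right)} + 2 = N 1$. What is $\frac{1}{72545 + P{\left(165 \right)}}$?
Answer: $\frac{1}{72708} \approx 1.3754 \cdot 10^{-5}$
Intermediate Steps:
$P{\left(N \right)} = -2 + N$ ($P{\left(N \right)} = -2 + N 1 = -2 + N$)
$\frac{1}{72545 + P{\left(165 \right)}} = \frac{1}{72545 + \left(-2 + 165\right)} = \frac{1}{72545 + 163} = \frac{1}{72708}$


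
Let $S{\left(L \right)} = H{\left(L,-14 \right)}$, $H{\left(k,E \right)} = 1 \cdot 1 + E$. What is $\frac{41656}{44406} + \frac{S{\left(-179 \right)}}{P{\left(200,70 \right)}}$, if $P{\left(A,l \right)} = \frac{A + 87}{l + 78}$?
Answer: $- \frac{36740936}{6372261} \approx -5.7658$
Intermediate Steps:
$H{\left(k,E \right)} = 1 + E$
$P{\left(A,l \right)} = \frac{87 + A}{78 + l}$
$S{\left(L \right)} = -13$ ($S{\left(L \right)} = 1 - 14 = -13$)
$\frac{41656}{44406} + \frac{S{\left(-179 \right)}}{P{\left(200,70 \right)}} = \frac{41656}{44406} - \frac{13}{\frac{1}{78 + 70} \left(87 + 200\right)} = 41656 \cdot \frac{1}{44406} - \frac{13}{\frac{1}{148} \cdot 287} = \frac{20828}{22203} - \frac{13}{\frac{1}{148} \cdot 287} = \frac{20828}{22203} - \frac{13}{\frac{287}{148}} = \frac{20828}{22203} - \frac{1924}{287} = - \frac{36740936}{6372261}$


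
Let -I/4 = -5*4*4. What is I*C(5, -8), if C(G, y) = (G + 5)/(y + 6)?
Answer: -1600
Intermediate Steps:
C(G, y) = (5 + G)/(6 + y)
I = 320 (I = -4*(-5*4)*4 = -(-80)*4 = -4*(-80) = 320)
I*C(5, -8) = 320*((5 + 5)/(6 - 8)) = 320*(10/(-2)) = 320*(-1/2*10) = 320*(-5) = -1600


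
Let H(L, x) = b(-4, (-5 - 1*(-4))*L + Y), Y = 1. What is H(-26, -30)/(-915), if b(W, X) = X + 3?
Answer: -2/61 ≈ -0.032787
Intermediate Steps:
b(W, X) = 3 + X
H(L, x) = 4 - L (H(L, x) = 3 + ((-5 - 1*(-4))*L + 1) = 3 + ((-5 + 4)*L + 1) = 3 + (-L + 1) = 3 + (1 - L) = 4 - L)
H(-26, -30)/(-915) = (4 - 1*(-26))/(-915) = (4 + 26)*(-1/915) = 30*(-1/915) = -2/61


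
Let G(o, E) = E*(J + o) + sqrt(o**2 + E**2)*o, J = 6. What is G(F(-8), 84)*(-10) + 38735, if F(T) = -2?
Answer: 35375 + 40*sqrt(1765) ≈ 37056.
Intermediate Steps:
G(o, E) = E*(6 + o) + o*sqrt(E**2 + o**2) (G(o, E) = E*(6 + o) + sqrt(o**2 + E**2)*o = E*(6 + o) + sqrt(E**2 + o**2)*o = E*(6 + o) + o*sqrt(E**2 + o**2))
G(F(-8), 84)*(-10) + 38735 = (6*84 + 84*(-2) - 2*sqrt(84**2 + (-2)**2))*(-10) + 38735 = (504 - 168 - 2*sqrt(7056 + 4))*(-10) + 38735 = (504 - 168 - 4*sqrt(1765))*(-10) + 38735 = (336 - 4*sqrt(1765))*(-10) + 38735 = (-3360 + 40*sqrt(1765)) + 38735 = 35375 + 40*sqrt(1765)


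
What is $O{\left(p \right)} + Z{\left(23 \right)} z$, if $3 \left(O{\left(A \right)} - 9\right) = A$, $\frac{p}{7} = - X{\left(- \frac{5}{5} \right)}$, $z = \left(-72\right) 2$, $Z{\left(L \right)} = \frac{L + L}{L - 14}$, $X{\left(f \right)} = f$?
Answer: $- \frac{2174}{3} \approx -724.67$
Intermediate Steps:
$Z{\left(L \right)} = \frac{2 L}{-14 + L}$
$z = -144$
$p = 7$ ($p = 7 \left(- \frac{-5}{5}\right) = 7 \left(\left(-1\right) \left(-1\right)\right) = 7 \cdot 1 = 7$)
$O{\left(A \right)} = 9 + \frac{A}{3}$
$O{\left(p \right)} + Z{\left(23 \right)} z = \left(9 + \frac{1}{3} \cdot 7\right) + 2 \cdot 23 \frac{1}{-14 + 23} \left(-144\right) = \left(9 + \frac{7}{3}\right) + 2 \cdot 23 \cdot \frac{1}{9} \left(-144\right) = \frac{34}{3} + 2 \cdot 23 \cdot \frac{1}{9} \left(-144\right) = \frac{34}{3} + \frac{46}{9} \left(-144\right) = \frac{34}{3} - 736 = - \frac{2174}{3}$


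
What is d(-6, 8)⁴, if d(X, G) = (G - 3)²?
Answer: 390625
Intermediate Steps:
d(X, G) = (-3 + G)²
d(-6, 8)⁴ = ((-3 + 8)²)⁴ = (5²)⁴ = 25⁴ = 390625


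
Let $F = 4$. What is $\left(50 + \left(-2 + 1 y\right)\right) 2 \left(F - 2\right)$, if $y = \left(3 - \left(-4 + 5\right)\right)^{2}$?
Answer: $208$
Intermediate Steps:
$y = 4$ ($y = \left(3 - 1\right)^{2} = 2^{2} = 4$)
$\left(50 + \left(-2 + 1 y\right)\right) 2 \left(F - 2\right) = \left(50 + \left(-2 + 1 \cdot 4\right)\right) 2 \left(4 - 2\right) = \left(50 + \left(-2 + 4\right)\right) 2 \cdot 2 = \left(50 + 2\right) 4 = 52 \cdot 4 = 208$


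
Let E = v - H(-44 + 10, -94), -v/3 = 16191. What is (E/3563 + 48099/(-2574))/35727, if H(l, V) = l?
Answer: -98772041/109219368258 ≈ -0.00090435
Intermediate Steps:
v = -48573 (v = -3*16191 = -48573)
E = -48539 (E = -48573 - (-44 + 10) = -48573 - 1*(-34) = -48573 + 34 = -48539)
(E/3563 + 48099/(-2574))/35727 = (-48539/3563 + 48099/(-2574))/35727 = (-48539*1/3563 + 48099*(-1/2574))*(1/35727) = (-48539/3563 - 16033/858)*(1/35727) = -98772041/3057054*1/35727 = -98772041/109219368258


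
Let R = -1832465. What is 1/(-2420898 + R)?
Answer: -1/4253363 ≈ -2.3511e-7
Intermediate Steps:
1/(-2420898 + R) = 1/(-2420898 - 1832465) = 1/(-4253363) = -1/4253363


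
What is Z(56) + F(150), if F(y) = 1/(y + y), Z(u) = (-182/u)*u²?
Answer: -3057599/300 ≈ -10192.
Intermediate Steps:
Z(u) = -182*u
F(y) = 1/(2*y)
Z(56) + F(150) = -182*56 + (½)/150 = -10192 + (½)*(1/150) = -10192 + 1/300 = -3057599/300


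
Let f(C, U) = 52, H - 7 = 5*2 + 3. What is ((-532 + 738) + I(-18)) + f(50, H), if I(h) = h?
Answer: 240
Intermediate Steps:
H = 20 (H = 7 + (5*2 + 3) = 7 + (10 + 3) = 7 + 13 = 20)
((-532 + 738) + I(-18)) + f(50, H) = ((-532 + 738) - 18) + 52 = (206 - 18) + 52 = 188 + 52 = 240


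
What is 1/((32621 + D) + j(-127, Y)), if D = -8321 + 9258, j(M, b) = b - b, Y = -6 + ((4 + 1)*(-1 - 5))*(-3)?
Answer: 1/33558 ≈ 2.9799e-5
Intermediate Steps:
Y = 84 (Y = -6 + (5*(-6))*(-3) = -6 - 30*(-3) = -6 + 90 = 84)
j(M, b) = 0
D = 937
1/((32621 + D) + j(-127, Y)) = 1/((32621 + 937) + 0) = 1/(33558 + 0) = 1/33558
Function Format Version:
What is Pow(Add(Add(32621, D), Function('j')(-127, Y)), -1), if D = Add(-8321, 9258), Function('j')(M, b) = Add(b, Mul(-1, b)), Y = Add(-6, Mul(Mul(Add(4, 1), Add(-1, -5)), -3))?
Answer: Rational(1, 33558) ≈ 2.9799e-5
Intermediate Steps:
Y = 84 (Y = Add(-6, Mul(Mul(5, -6), -3)) = Add(-6, Mul(-30, -3)) = Add(-6, 90) = 84)
Function('j')(M, b) = 0
D = 937
Pow(Add(Add(32621, D), Function('j')(-127, Y)), -1) = Pow(Add(Add(32621, 937), 0), -1) = Pow(Add(33558, 0), -1) = Pow(33558, -1) = Rational(1, 33558)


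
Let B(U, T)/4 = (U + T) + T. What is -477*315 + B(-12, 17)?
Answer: -150167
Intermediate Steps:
B(U, T) = 4*U + 8*T (B(U, T) = 4*((U + T) + T) = 4*((T + U) + T) = 4*(U + 2*T) = 4*U + 8*T)
-477*315 + B(-12, 17) = -477*315 + (4*(-12) + 8*17) = -150255 + (-48 + 136) = -150255 + 88 = -150167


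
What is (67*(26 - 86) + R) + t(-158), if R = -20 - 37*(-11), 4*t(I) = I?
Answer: -7345/2 ≈ -3672.5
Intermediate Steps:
t(I) = I/4
R = 387 (R = -20 + 407 = 387)
(67*(26 - 86) + R) + t(-158) = (67*(26 - 86) + 387) + (¼)*(-158) = (67*(-60) + 387) - 79/2 = (-4020 + 387) - 79/2 = -3633 - 79/2 = -7345/2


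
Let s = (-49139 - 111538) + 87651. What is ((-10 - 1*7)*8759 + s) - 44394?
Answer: -266323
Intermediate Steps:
s = -73026 (s = -160677 + 87651 = -73026)
((-10 - 1*7)*8759 + s) - 44394 = ((-10 - 1*7)*8759 - 73026) - 44394 = ((-10 - 7)*8759 - 73026) - 44394 = (-17*8759 - 73026) - 44394 = (-148903 - 73026) - 44394 = -221929 - 44394 = -266323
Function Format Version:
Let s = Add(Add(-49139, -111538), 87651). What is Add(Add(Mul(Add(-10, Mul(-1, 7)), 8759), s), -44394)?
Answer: -266323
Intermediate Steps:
s = -73026 (s = Add(-160677, 87651) = -73026)
Add(Add(Mul(Add(-10, Mul(-1, 7)), 8759), s), -44394) = Add(Add(Mul(Add(-10, Mul(-1, 7)), 8759), -73026), -44394) = Add(Add(Mul(Add(-10, -7), 8759), -73026), -44394) = Add(Add(Mul(-17, 8759), -73026), -44394) = Add(Add(-148903, -73026), -44394) = Add(-221929, -44394) = -266323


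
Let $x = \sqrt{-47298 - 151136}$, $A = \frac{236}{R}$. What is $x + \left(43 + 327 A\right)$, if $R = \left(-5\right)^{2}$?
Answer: $\frac{78247}{25} + i \sqrt{198434} \approx 3129.9 + 445.46 i$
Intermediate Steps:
$R = 25$
$A = \frac{236}{25} \approx 9.44$
$x = i \sqrt{198434}$ ($x = \sqrt{-198434} = i \sqrt{198434} \approx 445.46 i$)
$x + \left(43 + 327 A\right) = i \sqrt{198434} + \left(43 + 327 \cdot \frac{236}{25}\right) = i \sqrt{198434} + \left(43 + \frac{77172}{25}\right) = i \sqrt{198434} + \frac{78247}{25} = \frac{78247}{25} + i \sqrt{198434}$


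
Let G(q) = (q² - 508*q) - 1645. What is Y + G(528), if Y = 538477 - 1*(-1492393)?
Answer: 2039785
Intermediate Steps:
G(q) = -1645 + q² - 508*q
Y = 2030870 (Y = 538477 + 1492393 = 2030870)
Y + G(528) = 2030870 + (-1645 + 528² - 508*528) = 2030870 + (-1645 + 278784 - 268224) = 2030870 + 8915 = 2039785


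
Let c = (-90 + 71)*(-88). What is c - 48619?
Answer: -46947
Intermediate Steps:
c = 1672 (c = -19*(-88) = 1672)
c - 48619 = 1672 - 48619 = -46947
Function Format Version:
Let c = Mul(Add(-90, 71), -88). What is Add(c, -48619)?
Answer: -46947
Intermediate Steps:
c = 1672 (c = Mul(-19, -88) = 1672)
Add(c, -48619) = Add(1672, -48619) = -46947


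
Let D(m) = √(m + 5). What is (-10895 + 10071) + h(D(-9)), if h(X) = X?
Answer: -824 + 2*I ≈ -824.0 + 2.0*I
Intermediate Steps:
D(m) = √(5 + m)
(-10895 + 10071) + h(D(-9)) = (-10895 + 10071) + √(5 - 9) = -824 + √(-4) = -824 + 2*I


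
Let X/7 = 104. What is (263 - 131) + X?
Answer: 860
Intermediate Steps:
X = 728 (X = 7*104 = 728)
(263 - 131) + X = (263 - 131) + 728 = 132 + 728 = 860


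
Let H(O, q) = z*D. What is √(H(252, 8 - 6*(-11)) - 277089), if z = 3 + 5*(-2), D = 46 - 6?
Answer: I*√277369 ≈ 526.66*I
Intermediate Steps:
D = 40
z = -7 (z = 3 - 10 = -7)
H(O, q) = -280 (H(O, q) = -7*40 = -280)
√(H(252, 8 - 6*(-11)) - 277089) = √(-280 - 277089) = √(-277369) = I*√277369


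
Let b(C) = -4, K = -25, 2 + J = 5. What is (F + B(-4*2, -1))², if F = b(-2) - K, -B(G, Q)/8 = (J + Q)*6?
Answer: 5625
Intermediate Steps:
J = 3 (J = -2 + 5 = 3)
B(G, Q) = -144 - 48*Q (B(G, Q) = -8*(3 + Q)*6 = -8*(18 + 6*Q) = -144 - 48*Q)
F = 21 (F = -4 - 1*(-25) = -4 + 25 = 21)
(F + B(-4*2, -1))² = (21 + (-144 - 48*(-1)))² = (21 + (-144 + 48))² = (21 - 96)² = (-75)² = 5625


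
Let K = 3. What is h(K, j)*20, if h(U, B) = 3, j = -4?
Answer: 60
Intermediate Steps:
h(K, j)*20 = 3*20 = 60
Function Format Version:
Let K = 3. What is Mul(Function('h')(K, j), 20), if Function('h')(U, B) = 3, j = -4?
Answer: 60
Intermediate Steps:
Mul(Function('h')(K, j), 20) = Mul(3, 20) = 60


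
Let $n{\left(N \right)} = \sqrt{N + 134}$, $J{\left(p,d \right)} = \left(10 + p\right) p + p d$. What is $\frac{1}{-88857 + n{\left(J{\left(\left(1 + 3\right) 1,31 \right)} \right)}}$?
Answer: $- \frac{88857}{7895566135} - \frac{\sqrt{314}}{7895566135} \approx -1.1256 \cdot 10^{-5}$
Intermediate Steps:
$J{\left(p,d \right)} = d p + p \left(10 + p\right)$ ($J{\left(p,d \right)} = p \left(10 + p\right) + d p = d p + p \left(10 + p\right)$)
$n{\left(N \right)} = \sqrt{134 + N}$
$\frac{1}{-88857 + n{\left(J{\left(\left(1 + 3\right) 1,31 \right)} \right)}} = \frac{1}{-88857 + \sqrt{134 + \left(1 + 3\right) 1 \left(10 + 31 + \left(1 + 3\right) 1\right)}} = \frac{1}{-88857 + \sqrt{134 + 4 \cdot 1 \left(10 + 31 + 4 \cdot 1\right)}} = \frac{1}{-88857 + \sqrt{134 + 4 \left(10 + 31 + 4\right)}} = \frac{1}{-88857 + \sqrt{134 + 4 \cdot 45}} = \frac{1}{-88857 + \sqrt{134 + 180}} = \frac{1}{-88857 + \sqrt{314}}$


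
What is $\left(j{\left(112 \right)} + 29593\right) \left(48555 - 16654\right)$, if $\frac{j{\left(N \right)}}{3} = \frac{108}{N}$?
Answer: $\frac{26435880185}{28} \approx 9.4414 \cdot 10^{8}$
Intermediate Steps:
$j{\left(N \right)} = \frac{324}{N}$ ($j{\left(N \right)} = 3 \frac{108}{N} = \frac{324}{N}$)
$\left(j{\left(112 \right)} + 29593\right) \left(48555 - 16654\right) = \left(\frac{324}{112} + 29593\right) \left(48555 - 16654\right) = \left(324 \cdot \frac{1}{112} + 29593\right) 31901 = \left(\frac{81}{28} + 29593\right) 31901 = \frac{828685}{28} \cdot 31901 = \frac{26435880185}{28}$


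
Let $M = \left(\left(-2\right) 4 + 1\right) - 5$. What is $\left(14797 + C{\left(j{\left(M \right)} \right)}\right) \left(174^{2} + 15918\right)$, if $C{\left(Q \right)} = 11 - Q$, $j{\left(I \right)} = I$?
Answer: $684595080$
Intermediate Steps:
$M = -12$ ($M = \left(-8 + 1\right) - 5 = -7 - 5 = -12$)
$\left(14797 + C{\left(j{\left(M \right)} \right)}\right) \left(174^{2} + 15918\right) = \left(14797 + \left(11 - -12\right)\right) \left(174^{2} + 15918\right) = \left(14797 + \left(11 + 12\right)\right) \left(30276 + 15918\right) = \left(14797 + 23\right) 46194 = 14820 \cdot 46194 = 684595080$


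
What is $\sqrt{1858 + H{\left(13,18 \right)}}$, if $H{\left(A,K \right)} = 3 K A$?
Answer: $16 \sqrt{10} \approx 50.596$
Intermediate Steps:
$H{\left(A,K \right)} = 3 A K$
$\sqrt{1858 + H{\left(13,18 \right)}} = \sqrt{1858 + 3 \cdot 13 \cdot 18} = \sqrt{1858 + 702} = \sqrt{2560} = 16 \sqrt{10}$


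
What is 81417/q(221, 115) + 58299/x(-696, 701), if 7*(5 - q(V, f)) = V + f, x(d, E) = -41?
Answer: -5844954/1763 ≈ -3315.3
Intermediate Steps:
q(V, f) = 5 - V/7 - f/7 (q(V, f) = 5 - (V + f)/7 = 5 + (-V/7 - f/7) = 5 - V/7 - f/7)
81417/q(221, 115) + 58299/x(-696, 701) = 81417/(5 - 1/7*221 - 1/7*115) + 58299/(-41) = 81417/(5 - 221/7 - 115/7) + 58299*(-1/41) = 81417/(-43) - 58299/41 = 81417*(-1/43) - 58299/41 = -81417/43 - 58299/41 = -5844954/1763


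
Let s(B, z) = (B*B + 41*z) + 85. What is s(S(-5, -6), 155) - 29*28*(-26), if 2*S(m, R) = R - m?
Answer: 110209/4 ≈ 27552.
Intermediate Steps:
S(m, R) = R/2 - m/2 (S(m, R) = (R - m)/2 = R/2 - m/2)
s(B, z) = 85 + B² + 41*z (s(B, z) = (B² + 41*z) + 85 = 85 + B² + 41*z)
s(S(-5, -6), 155) - 29*28*(-26) = (85 + ((½)*(-6) - ½*(-5))² + 41*155) - 29*28*(-26) = (85 + (-3 + 5/2)² + 6355) - 812*(-26) = (85 + (-½)² + 6355) - 1*(-21112) = (85 + ¼ + 6355) + 21112 = 25761/4 + 21112 = 110209/4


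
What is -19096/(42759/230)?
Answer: -4392080/42759 ≈ -102.72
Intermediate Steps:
-19096/(42759/230) = -19096/(42759*(1/230)) = -19096/42759/230 = -19096*230/42759 = -4392080/42759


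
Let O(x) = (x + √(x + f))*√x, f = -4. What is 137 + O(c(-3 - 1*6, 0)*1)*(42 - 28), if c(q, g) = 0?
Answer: 137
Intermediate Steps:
O(x) = √x*(x + √(-4 + x)) (O(x) = (x + √(x - 4))*√x = (x + √(-4 + x))*√x = √x*(x + √(-4 + x)))
137 + O(c(-3 - 1*6, 0)*1)*(42 - 28) = 137 + (√(0*1)*(0*1 + √(-4 + 0*1)))*(42 - 28) = 137 + (√0*(0 + √(-4 + 0)))*14 = 137 + (0*(0 + √(-4)))*14 = 137 + (0*(0 + 2*I))*14 = 137 + (0*(2*I))*14 = 137 + 0*14 = 137 + 0 = 137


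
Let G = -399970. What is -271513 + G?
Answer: -671483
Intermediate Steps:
-271513 + G = -271513 - 399970 = -671483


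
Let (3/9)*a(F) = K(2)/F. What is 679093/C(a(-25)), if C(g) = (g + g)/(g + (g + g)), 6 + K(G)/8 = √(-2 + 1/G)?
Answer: 2037279/2 ≈ 1.0186e+6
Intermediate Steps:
K(G) = -48 + 8*√(-2 + 1/G)
a(F) = 3*(-48 + 4*I*√6)/F (a(F) = 3*((-48 + 8*√(-2 + 1/2))/F) = 3*((-48 + 8*√(-2 + ½))/F) = 3*((-48 + 8*√(-3/2))/F) = 3*((-48 + 8*(I*√6/2))/F) = 3*((-48 + 4*I*√6)/F) = 3*(-48 + 4*I*√6)/F)
C(g) = ⅔ (C(g) = (2*g)/(g + 2*g) = (2*g)/((3*g)) = (2*g)*(1/(3*g)) = ⅔)
679093/C(a(-25)) = 679093/(⅔) = 679093*(3/2) = 2037279/2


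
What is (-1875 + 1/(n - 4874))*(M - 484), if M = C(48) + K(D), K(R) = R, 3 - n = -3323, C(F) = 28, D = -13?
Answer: 1361272969/1548 ≈ 8.7938e+5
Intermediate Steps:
n = 3326 (n = 3 - 1*(-3323) = 3 + 3323 = 3326)
M = 15 (M = 28 - 13 = 15)
(-1875 + 1/(n - 4874))*(M - 484) = (-1875 + 1/(3326 - 4874))*(15 - 484) = (-1875 + 1/(-1548))*(-469) = (-1875 - 1/1548)*(-469) = -2902501/1548*(-469) = 1361272969/1548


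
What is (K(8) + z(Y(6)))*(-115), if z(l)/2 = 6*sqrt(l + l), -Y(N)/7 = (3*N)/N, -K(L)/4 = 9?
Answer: 4140 - 1380*I*sqrt(42) ≈ 4140.0 - 8943.4*I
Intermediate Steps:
K(L) = -36 (K(L) = -4*9 = -36)
Y(N) = -21 (Y(N) = -7*3*N/N = -7*3 = -21)
z(l) = 12*sqrt(2)*sqrt(l) (z(l) = 2*(6*sqrt(l + l)) = 2*(6*sqrt(2*l)) = 2*(6*(sqrt(2)*sqrt(l))) = 2*(6*sqrt(2)*sqrt(l)) = 12*sqrt(2)*sqrt(l))
(K(8) + z(Y(6)))*(-115) = (-36 + 12*sqrt(2)*sqrt(-21))*(-115) = (-36 + 12*sqrt(2)*(I*sqrt(21)))*(-115) = (-36 + 12*I*sqrt(42))*(-115) = 4140 - 1380*I*sqrt(42)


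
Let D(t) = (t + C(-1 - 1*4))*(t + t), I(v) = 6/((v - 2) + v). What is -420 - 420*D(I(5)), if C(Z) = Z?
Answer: 4515/2 ≈ 2257.5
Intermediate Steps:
I(v) = 6/(-2 + 2*v) (I(v) = 6/((-2 + v) + v) = 6/(-2 + 2*v))
D(t) = 2*t*(-5 + t) (D(t) = (t + (-1 - 1*4))*(t + t) = (t + (-1 - 4))*(2*t) = (t - 5)*(2*t) = (-5 + t)*(2*t) = 2*t*(-5 + t))
-420 - 420*D(I(5)) = -420 - 840*3/(-1 + 5)*(-5 + 3/(-1 + 5)) = -420 - 840*3/4*(-5 + 3/4) = -420 - 840*3*(¼)*(-5 + 3*(¼)) = -420 - 840*3*(-5 + ¾)/4 = -420 - 840*3*(-17)/(4*4) = -420 - 420*(-51/8) = -420 + 5355/2 = 4515/2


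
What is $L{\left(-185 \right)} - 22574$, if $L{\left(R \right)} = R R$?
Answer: $11651$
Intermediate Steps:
$L{\left(R \right)} = R^{2}$
$L{\left(-185 \right)} - 22574 = \left(-185\right)^{2} - 22574 = 34225 - 22574 = 11651$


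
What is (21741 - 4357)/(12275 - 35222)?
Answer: -17384/22947 ≈ -0.75757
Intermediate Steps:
(21741 - 4357)/(12275 - 35222) = 17384/(-22947) = 17384*(-1/22947) = -17384/22947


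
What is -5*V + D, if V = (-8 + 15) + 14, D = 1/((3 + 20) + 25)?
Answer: -5039/48 ≈ -104.98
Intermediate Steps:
D = 1/48 (D = 1/(23 + 25) = 1/48 ≈ 0.020833)
V = 21 (V = 7 + 14 = 21)
-5*V + D = -5*21 + 1/48 = -105 + 1/48 = -5039/48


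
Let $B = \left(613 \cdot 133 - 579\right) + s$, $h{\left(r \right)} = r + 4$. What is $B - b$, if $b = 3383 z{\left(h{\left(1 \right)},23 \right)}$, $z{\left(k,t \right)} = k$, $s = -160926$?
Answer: $-96891$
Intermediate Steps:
$h{\left(r \right)} = 4 + r$
$b = 16915$ ($b = 3383 \left(4 + 1\right) = 3383 \cdot 5 = 16915$)
$B = -79976$ ($B = \left(613 \cdot 133 - 579\right) - 160926 = \left(81529 - 579\right) - 160926 = 80950 - 160926 = -79976$)
$B - b = -79976 - 16915 = -96891$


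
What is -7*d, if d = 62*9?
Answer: -3906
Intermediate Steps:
d = 558
-7*d = -7*558 = -3906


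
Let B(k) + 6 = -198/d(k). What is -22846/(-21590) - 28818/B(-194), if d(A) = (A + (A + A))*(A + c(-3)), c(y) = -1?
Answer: 1961856662293/408493595 ≈ 4802.7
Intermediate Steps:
d(A) = 3*A*(-1 + A) (d(A) = (A + (A + A))*(A - 1) = (A + 2*A)*(-1 + A) = (3*A)*(-1 + A) = 3*A*(-1 + A))
B(k) = -6 - 66/(k*(-1 + k)) (B(k) = -6 - 198*1/(3*k*(-1 + k)) = -6 - 66/(k*(-1 + k)))
-22846/(-21590) - 28818/B(-194) = -22846/(-21590) - 28818*(-97*(-1 - 194)/(3*(-11 - 1*(-194)*(-1 - 194)))) = -22846*(-1/21590) - 28818*6305/(-11 - 1*(-194)*(-195)) = 11423/10795 - 28818*6305/(-11 - 37830) = 11423/10795 - 28818/(6*(-1/194)*(-1/195)*(-37841)) = 11423/10795 - 28818/(-37841/6305) = 11423/10795 - 28818*(-6305/37841) = 11423/10795 + 181697490/37841 = 1961856662293/408493595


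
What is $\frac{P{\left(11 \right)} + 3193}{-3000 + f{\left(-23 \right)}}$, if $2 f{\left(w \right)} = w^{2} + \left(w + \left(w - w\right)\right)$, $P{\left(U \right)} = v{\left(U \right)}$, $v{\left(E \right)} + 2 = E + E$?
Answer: $- \frac{3213}{2747} \approx -1.1696$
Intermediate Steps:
$v{\left(E \right)} = -2 + 2 E$ ($v{\left(E \right)} = -2 + \left(E + E\right) = -2 + 2 E$)
$P{\left(U \right)} = -2 + 2 U$
$f{\left(w \right)} = \frac{w}{2} + \frac{w^{2}}{2}$ ($f{\left(w \right)} = \frac{w^{2} + \left(w + \left(w - w\right)\right)}{2} = \frac{w^{2} + \left(w + 0\right)}{2} = \frac{w^{2} + w}{2} = \frac{w + w^{2}}{2} = \frac{w}{2} + \frac{w^{2}}{2}$)
$\frac{P{\left(11 \right)} + 3193}{-3000 + f{\left(-23 \right)}} = \frac{\left(-2 + 2 \cdot 11\right) + 3193}{-3000 + \frac{1}{2} \left(-23\right) \left(1 - 23\right)} = \frac{\left(-2 + 22\right) + 3193}{-3000 + \frac{1}{2} \left(-23\right) \left(-22\right)} = \frac{20 + 3193}{-3000 + 253} = \frac{3213}{-2747} = 3213 \left(- \frac{1}{2747}\right) = - \frac{3213}{2747}$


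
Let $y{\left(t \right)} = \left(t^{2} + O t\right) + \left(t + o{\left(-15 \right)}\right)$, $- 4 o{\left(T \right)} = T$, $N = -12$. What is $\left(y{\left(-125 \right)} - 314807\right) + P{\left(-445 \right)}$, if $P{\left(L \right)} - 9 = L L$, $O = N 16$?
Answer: $- \frac{309077}{4} \approx -77269.0$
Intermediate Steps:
$o{\left(T \right)} = - \frac{T}{4}$
$O = -192$ ($O = \left(-12\right) 16 = -192$)
$y{\left(t \right)} = \frac{15}{4} + t^{2} - 191 t$ ($y{\left(t \right)} = \left(t^{2} - 192 t\right) + \left(t - - \frac{15}{4}\right) = \left(t^{2} - 192 t\right) + \left(t + \frac{15}{4}\right) = \left(t^{2} - 192 t\right) + \left(\frac{15}{4} + t\right) = \frac{15}{4} + t^{2} - 191 t$)
$P{\left(L \right)} = 9 + L^{2}$ ($P{\left(L \right)} = 9 + L L = 9 + L^{2}$)
$\left(y{\left(-125 \right)} - 314807\right) + P{\left(-445 \right)} = \left(\left(\frac{15}{4} + \left(-125\right)^{2} - -23875\right) - 314807\right) + \left(9 + \left(-445\right)^{2}\right) = \left(\left(\frac{15}{4} + 15625 + 23875\right) - 314807\right) + \left(9 + 198025\right) = \left(\frac{158015}{4} - 314807\right) + 198034 = - \frac{1101213}{4} + 198034 = - \frac{309077}{4}$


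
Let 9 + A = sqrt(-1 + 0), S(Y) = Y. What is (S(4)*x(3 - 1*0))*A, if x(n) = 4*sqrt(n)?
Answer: 16*sqrt(3)*(-9 + I) ≈ -249.42 + 27.713*I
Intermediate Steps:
A = -9 + I (A = -9 + sqrt(-1 + 0) = -9 + sqrt(-1) = -9 + I ≈ -9.0 + 1.0*I)
(S(4)*x(3 - 1*0))*A = (4*(4*sqrt(3 - 1*0)))*(-9 + I) = (4*(4*sqrt(3 + 0)))*(-9 + I) = (4*(4*sqrt(3)))*(-9 + I) = (16*sqrt(3))*(-9 + I) = 16*sqrt(3)*(-9 + I)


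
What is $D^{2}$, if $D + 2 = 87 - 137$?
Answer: $2704$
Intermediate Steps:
$D = -52$ ($D = -2 + \left(87 - 137\right) = -2 - 50 = -52$)
$D^{2} = \left(-52\right)^{2} = 2704$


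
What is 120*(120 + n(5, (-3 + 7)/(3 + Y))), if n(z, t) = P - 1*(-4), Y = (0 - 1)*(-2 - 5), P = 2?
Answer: 15120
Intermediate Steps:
Y = 7 (Y = -1*(-7) = 7)
n(z, t) = 6 (n(z, t) = 2 - 1*(-4) = 2 + 4 = 6)
120*(120 + n(5, (-3 + 7)/(3 + Y))) = 120*(120 + 6) = 120*126 = 15120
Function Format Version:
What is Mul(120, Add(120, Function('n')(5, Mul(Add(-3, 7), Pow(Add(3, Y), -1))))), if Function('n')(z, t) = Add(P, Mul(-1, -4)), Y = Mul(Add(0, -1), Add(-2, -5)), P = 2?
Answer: 15120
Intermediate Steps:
Y = 7 (Y = Mul(-1, -7) = 7)
Function('n')(z, t) = 6 (Function('n')(z, t) = Add(2, Mul(-1, -4)) = Add(2, 4) = 6)
Mul(120, Add(120, Function('n')(5, Mul(Add(-3, 7), Pow(Add(3, Y), -1))))) = Mul(120, Add(120, 6)) = Mul(120, 126) = 15120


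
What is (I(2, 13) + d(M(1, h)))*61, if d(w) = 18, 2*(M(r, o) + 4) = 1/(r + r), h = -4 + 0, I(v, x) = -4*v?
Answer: 610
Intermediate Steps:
h = -4
M(r, o) = -4 + 1/(4*r) (M(r, o) = -4 + 1/(2*(r + r)) = -4 + 1/(2*((2*r))) = -4 + (1/(2*r))/2 = -4 + 1/(4*r))
(I(2, 13) + d(M(1, h)))*61 = (-4*2 + 18)*61 = (-8 + 18)*61 = 10*61 = 610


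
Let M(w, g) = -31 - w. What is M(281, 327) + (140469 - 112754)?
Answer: 27403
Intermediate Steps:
M(281, 327) + (140469 - 112754) = (-31 - 1*281) + (140469 - 112754) = (-31 - 281) + 27715 = -312 + 27715 = 27403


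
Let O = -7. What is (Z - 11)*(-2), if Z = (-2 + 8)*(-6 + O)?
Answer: 178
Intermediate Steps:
Z = -78 (Z = (-2 + 8)*(-6 - 7) = 6*(-13) = -78)
(Z - 11)*(-2) = (-78 - 11)*(-2) = -89*(-2) = 178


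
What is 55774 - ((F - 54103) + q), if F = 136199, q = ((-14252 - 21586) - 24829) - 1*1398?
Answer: 35743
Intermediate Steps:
q = -62065 (q = (-35838 - 24829) - 1398 = -60667 - 1398 = -62065)
55774 - ((F - 54103) + q) = 55774 - ((136199 - 54103) - 62065) = 55774 - (82096 - 62065) = 55774 - 1*20031 = 55774 - 20031 = 35743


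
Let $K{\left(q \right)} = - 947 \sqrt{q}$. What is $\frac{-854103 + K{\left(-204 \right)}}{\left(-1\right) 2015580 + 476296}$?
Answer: $\frac{854103}{1539284} + \frac{947 i \sqrt{51}}{769642} \approx 0.55487 + 0.0087871 i$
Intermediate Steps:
$\frac{-854103 + K{\left(-204 \right)}}{\left(-1\right) 2015580 + 476296} = \frac{-854103 - 947 \sqrt{-204}}{\left(-1\right) 2015580 + 476296} = \frac{-854103 - 947 \cdot 2 i \sqrt{51}}{-2015580 + 476296} = \frac{-854103 - 1894 i \sqrt{51}}{-1539284} = \left(-854103 - 1894 i \sqrt{51}\right) \left(- \frac{1}{1539284}\right) = \frac{854103}{1539284} + \frac{947 i \sqrt{51}}{769642}$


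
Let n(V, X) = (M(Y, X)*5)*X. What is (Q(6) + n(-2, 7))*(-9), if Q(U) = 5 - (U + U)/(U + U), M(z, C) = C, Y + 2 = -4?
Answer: -2241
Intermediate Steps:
Y = -6 (Y = -2 - 4 = -6)
Q(U) = 4 (Q(U) = 5 - 2*U/(2*U) = 5 - 2*U*1/(2*U) = 5 - 1*1 = 5 - 1 = 4)
n(V, X) = 5*X² (n(V, X) = (X*5)*X = (5*X)*X = 5*X²)
(Q(6) + n(-2, 7))*(-9) = (4 + 5*7²)*(-9) = (4 + 5*49)*(-9) = (4 + 245)*(-9) = 249*(-9) = -2241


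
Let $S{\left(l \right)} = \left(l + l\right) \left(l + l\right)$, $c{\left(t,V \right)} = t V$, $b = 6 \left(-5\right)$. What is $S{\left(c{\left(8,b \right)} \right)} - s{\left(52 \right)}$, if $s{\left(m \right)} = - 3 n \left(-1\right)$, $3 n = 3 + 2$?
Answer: $230395$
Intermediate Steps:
$b = -30$
$n = \frac{5}{3}$ ($n = \frac{3 + 2}{3} = \frac{1}{3} \cdot 5 = \frac{5}{3} \approx 1.6667$)
$c{\left(t,V \right)} = V t$
$s{\left(m \right)} = 5$ ($s{\left(m \right)} = \left(-3\right) \frac{5}{3} \left(-1\right) = \left(-5\right) \left(-1\right) = 5$)
$S{\left(l \right)} = 4 l^{2}$ ($S{\left(l \right)} = 2 l 2 l = 4 l^{2}$)
$S{\left(c{\left(8,b \right)} \right)} - s{\left(52 \right)} = 4 \left(\left(-30\right) 8\right)^{2} - 5 = 4 \left(-240\right)^{2} - 5 = 4 \cdot 57600 - 5 = 230400 - 5 = 230395$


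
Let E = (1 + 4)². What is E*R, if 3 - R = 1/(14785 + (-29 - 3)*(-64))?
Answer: 1262450/16833 ≈ 74.999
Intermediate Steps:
E = 25 (E = 5² = 25)
R = 50498/16833 (R = 3 - 1/(14785 + (-29 - 3)*(-64)) = 3 - 1/(14785 - 32*(-64)) = 3 - 1/(14785 + 2048) = 3 - 1/16833 = 50498/16833 ≈ 2.9999)
E*R = 25*(50498/16833) = 1262450/16833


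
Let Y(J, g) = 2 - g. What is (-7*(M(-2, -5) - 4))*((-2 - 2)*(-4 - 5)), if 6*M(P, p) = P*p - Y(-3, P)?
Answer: 756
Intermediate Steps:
M(P, p) = -⅓ + P/6 + P*p/6 (M(P, p) = (P*p - (2 - P))/6 = (P*p + (-2 + P))/6 = (-2 + P + P*p)/6 = -⅓ + P/6 + P*p/6)
(-7*(M(-2, -5) - 4))*((-2 - 2)*(-4 - 5)) = (-7*((-⅓ + (⅙)*(-2) + (⅙)*(-2)*(-5)) - 4))*((-2 - 2)*(-4 - 5)) = (-7*((-⅓ - ⅓ + 5/3) - 4))*(-4*(-9)) = -7*(1 - 4)*36 = -7*(-3)*36 = 21*36 = 756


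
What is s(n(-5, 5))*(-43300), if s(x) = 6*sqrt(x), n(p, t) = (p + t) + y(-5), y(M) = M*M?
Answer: -1299000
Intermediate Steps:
y(M) = M**2
n(p, t) = 25 + p + t (n(p, t) = (p + t) + (-5)**2 = (p + t) + 25 = 25 + p + t)
s(n(-5, 5))*(-43300) = (6*sqrt(25 - 5 + 5))*(-43300) = (6*sqrt(25))*(-43300) = (6*5)*(-43300) = 30*(-43300) = -1299000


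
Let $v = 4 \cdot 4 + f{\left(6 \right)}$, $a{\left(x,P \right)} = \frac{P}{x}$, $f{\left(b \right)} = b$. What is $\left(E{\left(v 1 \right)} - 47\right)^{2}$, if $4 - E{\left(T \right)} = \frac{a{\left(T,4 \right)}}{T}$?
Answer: $\frac{27081616}{14641} \approx 1849.7$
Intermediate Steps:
$v = 22$ ($v = 4 \cdot 4 + 6 = 16 + 6 = 22$)
$E{\left(T \right)} = 4 - \frac{4}{T^{2}}$ ($E{\left(T \right)} = 4 - \frac{4 \frac{1}{T}}{T} = 4 - \frac{4}{T^{2}}$)
$\left(E{\left(v 1 \right)} - 47\right)^{2} = \left(\left(4 - \frac{4}{484}\right) - 47\right)^{2} = \left(\left(4 - \frac{1}{121}\right) - 47\right)^{2} = \left(\frac{483}{121} - 47\right)^{2} = \left(- \frac{5204}{121}\right)^{2} = \frac{27081616}{14641}$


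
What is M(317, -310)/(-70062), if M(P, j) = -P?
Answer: 317/70062 ≈ 0.0045246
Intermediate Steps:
M(317, -310)/(-70062) = -1*317/(-70062) = -317*(-1/70062) = 317/70062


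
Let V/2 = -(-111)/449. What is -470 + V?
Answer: -210808/449 ≈ -469.51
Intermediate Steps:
V = 222/449 (V = 2*(-(-111)/449) = 2*(-1*(-111/449)) = 2*(111/449) = 222/449 ≈ 0.49443)
-470 + V = -470 + 222/449 = -210808/449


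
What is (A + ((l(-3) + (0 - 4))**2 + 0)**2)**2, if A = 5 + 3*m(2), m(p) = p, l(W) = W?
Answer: 5817744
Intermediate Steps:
A = 11 (A = 5 + 3*2 = 5 + 6 = 11)
(A + ((l(-3) + (0 - 4))**2 + 0)**2)**2 = (11 + ((-3 + (0 - 4))**2 + 0)**2)**2 = (11 + ((-3 - 4)**2 + 0)**2)**2 = (11 + ((-7)**2 + 0)**2)**2 = (11 + (49 + 0)**2)**2 = (11 + 49**2)**2 = (11 + 2401)**2 = 2412**2 = 5817744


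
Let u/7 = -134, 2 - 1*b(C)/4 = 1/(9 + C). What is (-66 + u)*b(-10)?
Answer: -12048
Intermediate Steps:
b(C) = 8 - 4/(9 + C)
u = -938 (u = 7*(-134) = -938)
(-66 + u)*b(-10) = (-66 - 938)*(4*(17 + 2*(-10))/(9 - 10)) = -4016*(17 - 20)/(-1) = -4016*(-1)*(-3) = -1004*12 = -12048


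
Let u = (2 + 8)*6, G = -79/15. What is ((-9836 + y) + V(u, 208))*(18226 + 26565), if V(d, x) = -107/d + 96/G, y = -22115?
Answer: -6787744283063/4740 ≈ -1.4320e+9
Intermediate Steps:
G = -79/15 (G = -79*1/15 = -79/15 ≈ -5.2667)
u = 60 (u = 10*6 = 60)
V(d, x) = -1440/79 - 107/d (V(d, x) = -107/d + 96/(-79/15) = -107/d + 96*(-15/79) = -107/d - 1440/79 = -1440/79 - 107/d)
((-9836 + y) + V(u, 208))*(18226 + 26565) = ((-9836 - 22115) + (-1440/79 - 107/60))*(18226 + 26565) = (-31951 + (-1440/79 - 107*1/60))*44791 = (-31951 + (-1440/79 - 107/60))*44791 = (-31951 - 94853/4740)*44791 = -151542593/4740*44791 = -6787744283063/4740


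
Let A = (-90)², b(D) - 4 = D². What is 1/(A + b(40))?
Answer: 1/9704 ≈ 0.00010305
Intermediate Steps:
b(D) = 4 + D²
A = 8100
1/(A + b(40)) = 1/(8100 + (4 + 40²)) = 1/(8100 + (4 + 1600)) = 1/(8100 + 1604) = 1/9704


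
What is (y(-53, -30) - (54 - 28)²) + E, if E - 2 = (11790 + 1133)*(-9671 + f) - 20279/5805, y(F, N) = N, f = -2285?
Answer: -896919494339/5805 ≈ -1.5451e+8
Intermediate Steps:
E = -896915396009/5805 (E = 2 + ((11790 + 1133)*(-9671 - 2285) - 20279/5805) = 2 + (12923*(-11956) - 20279/5805) = 2 + (-154507388 - 1*20279/5805) = 2 + (-154507388 - 20279/5805) = 2 - 896915407619/5805 = -896915396009/5805 ≈ -1.5451e+8)
(y(-53, -30) - (54 - 28)²) + E = (-30 - (54 - 28)²) - 896915396009/5805 = (-30 - 1*26²) - 896915396009/5805 = (-30 - 1*676) - 896915396009/5805 = (-30 - 676) - 896915396009/5805 = -706 - 896915396009/5805 = -896919494339/5805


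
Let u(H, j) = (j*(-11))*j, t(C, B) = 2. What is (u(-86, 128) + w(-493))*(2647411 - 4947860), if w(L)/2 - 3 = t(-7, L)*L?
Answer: 419118803310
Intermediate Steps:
u(H, j) = -11*j² (u(H, j) = (-11*j)*j = -11*j²)
w(L) = 6 + 4*L (w(L) = 6 + 2*(2*L) = 6 + 4*L)
(u(-86, 128) + w(-493))*(2647411 - 4947860) = (-11*128² + (6 + 4*(-493)))*(2647411 - 4947860) = (-11*16384 + (6 - 1972))*(-2300449) = (-180224 - 1966)*(-2300449) = -182190*(-2300449) = 419118803310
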